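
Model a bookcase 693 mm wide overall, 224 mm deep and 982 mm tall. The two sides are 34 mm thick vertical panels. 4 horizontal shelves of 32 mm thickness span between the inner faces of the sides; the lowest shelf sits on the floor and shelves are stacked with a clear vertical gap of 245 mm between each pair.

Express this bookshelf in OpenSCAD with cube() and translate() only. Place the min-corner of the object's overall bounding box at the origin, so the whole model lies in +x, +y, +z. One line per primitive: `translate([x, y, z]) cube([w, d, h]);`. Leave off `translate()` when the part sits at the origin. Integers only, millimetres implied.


cube([34, 224, 982]);
translate([659, 0, 0]) cube([34, 224, 982]);
translate([34, 0, 0]) cube([625, 224, 32]);
translate([34, 0, 277]) cube([625, 224, 32]);
translate([34, 0, 554]) cube([625, 224, 32]);
translate([34, 0, 831]) cube([625, 224, 32]);


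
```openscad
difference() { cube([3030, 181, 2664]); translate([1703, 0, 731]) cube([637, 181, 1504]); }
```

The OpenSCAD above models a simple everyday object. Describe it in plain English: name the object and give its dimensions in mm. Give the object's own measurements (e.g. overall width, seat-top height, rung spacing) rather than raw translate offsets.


A wall 3030 mm long (x), 181 mm thick (y), 2664 mm tall, with a rectangular window opening cut through it. The opening is 637 mm wide and 1504 mm tall; its sill is at z = 731 mm and its near (−x) edge is 1703 mm from the wall's −x end. The opening passes through the full wall thickness.


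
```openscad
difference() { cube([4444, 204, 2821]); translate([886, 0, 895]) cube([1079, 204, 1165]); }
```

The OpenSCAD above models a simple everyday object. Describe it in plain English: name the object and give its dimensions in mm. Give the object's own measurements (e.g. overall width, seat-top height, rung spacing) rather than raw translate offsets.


A wall 4444 mm long (x), 204 mm thick (y), 2821 mm tall, with a rectangular window opening cut through it. The opening is 1079 mm wide and 1165 mm tall; its sill is at z = 895 mm and its near (−x) edge is 886 mm from the wall's −x end. The opening passes through the full wall thickness.


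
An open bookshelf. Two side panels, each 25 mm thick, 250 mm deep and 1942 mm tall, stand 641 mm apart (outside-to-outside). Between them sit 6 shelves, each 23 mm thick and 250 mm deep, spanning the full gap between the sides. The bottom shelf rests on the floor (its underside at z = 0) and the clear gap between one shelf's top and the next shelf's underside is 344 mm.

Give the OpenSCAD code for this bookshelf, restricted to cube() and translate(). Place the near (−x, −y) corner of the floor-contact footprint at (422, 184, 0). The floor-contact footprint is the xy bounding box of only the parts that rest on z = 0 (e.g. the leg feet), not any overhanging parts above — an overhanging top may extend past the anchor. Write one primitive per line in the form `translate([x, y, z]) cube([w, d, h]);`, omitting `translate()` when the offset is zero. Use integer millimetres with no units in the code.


translate([422, 184, 0]) cube([25, 250, 1942]);
translate([1038, 184, 0]) cube([25, 250, 1942]);
translate([447, 184, 0]) cube([591, 250, 23]);
translate([447, 184, 367]) cube([591, 250, 23]);
translate([447, 184, 734]) cube([591, 250, 23]);
translate([447, 184, 1101]) cube([591, 250, 23]);
translate([447, 184, 1468]) cube([591, 250, 23]);
translate([447, 184, 1835]) cube([591, 250, 23]);


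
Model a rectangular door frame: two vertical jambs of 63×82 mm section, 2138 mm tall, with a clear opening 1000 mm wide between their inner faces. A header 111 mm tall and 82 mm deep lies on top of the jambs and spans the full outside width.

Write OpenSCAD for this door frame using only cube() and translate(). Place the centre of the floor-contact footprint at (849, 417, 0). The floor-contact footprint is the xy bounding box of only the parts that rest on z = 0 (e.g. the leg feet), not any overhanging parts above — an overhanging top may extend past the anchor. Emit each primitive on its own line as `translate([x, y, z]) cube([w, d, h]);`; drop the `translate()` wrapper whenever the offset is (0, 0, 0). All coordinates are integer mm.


translate([286, 376, 0]) cube([63, 82, 2138]);
translate([1349, 376, 0]) cube([63, 82, 2138]);
translate([286, 376, 2138]) cube([1126, 82, 111]);


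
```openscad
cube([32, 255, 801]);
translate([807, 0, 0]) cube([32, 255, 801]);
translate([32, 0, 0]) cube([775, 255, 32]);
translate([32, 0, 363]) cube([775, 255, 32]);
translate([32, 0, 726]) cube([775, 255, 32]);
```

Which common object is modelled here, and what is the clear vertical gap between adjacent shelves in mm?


A bookshelf. The clear shelf gap is 331 mm.

Two tall side panels with 3 horizontal boards between them — a bookshelf. The first two shelf undersides are at z = 0 and z = 363; with shelf thickness 32, the clear gap is 363 − 0 − 32 = 331 mm.


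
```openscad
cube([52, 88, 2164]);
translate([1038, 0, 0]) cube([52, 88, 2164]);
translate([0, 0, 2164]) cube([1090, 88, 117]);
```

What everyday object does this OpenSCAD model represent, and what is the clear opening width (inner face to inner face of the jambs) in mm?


A door frame. The clear opening width is 986 mm.

Two 2164 mm tall posts with a header on top — a door frame. The left jamb is 52 mm wide at x = 0; the right jamb starts at x = 1038. The clear opening is 1038 − 52 = 986 mm.


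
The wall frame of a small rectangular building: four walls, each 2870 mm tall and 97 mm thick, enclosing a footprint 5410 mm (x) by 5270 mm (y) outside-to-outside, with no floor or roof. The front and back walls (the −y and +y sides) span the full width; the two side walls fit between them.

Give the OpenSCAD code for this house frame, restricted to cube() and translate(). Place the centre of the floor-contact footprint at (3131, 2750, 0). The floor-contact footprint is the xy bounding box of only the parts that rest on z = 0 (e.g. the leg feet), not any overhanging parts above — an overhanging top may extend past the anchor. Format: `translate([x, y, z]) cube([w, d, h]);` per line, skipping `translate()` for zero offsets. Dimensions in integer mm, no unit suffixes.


translate([426, 115, 0]) cube([5410, 97, 2870]);
translate([426, 5288, 0]) cube([5410, 97, 2870]);
translate([426, 212, 0]) cube([97, 5076, 2870]);
translate([5739, 212, 0]) cube([97, 5076, 2870]);


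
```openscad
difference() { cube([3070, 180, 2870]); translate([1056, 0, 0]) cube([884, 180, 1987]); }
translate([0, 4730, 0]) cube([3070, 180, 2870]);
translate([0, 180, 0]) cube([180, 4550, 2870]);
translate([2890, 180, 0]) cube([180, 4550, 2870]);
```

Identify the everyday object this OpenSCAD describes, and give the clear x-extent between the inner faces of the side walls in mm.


A single room. The interior width is 2710 mm.

Four walls enclosing a rectangle with a door in the front wall — a room. Outside width 3070 minus two 180 mm walls gives 2710 mm.


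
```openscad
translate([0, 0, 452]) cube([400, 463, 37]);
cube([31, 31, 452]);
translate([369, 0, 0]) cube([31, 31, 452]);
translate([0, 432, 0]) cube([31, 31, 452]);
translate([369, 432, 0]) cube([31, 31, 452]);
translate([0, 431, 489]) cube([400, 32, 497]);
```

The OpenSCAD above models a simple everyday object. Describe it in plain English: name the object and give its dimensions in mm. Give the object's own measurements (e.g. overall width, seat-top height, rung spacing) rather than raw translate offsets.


A chair. The seat is a 400×463×37 mm slab with its top at z = 489 mm, on four 31×31 mm corner legs (flush with the seat edges, standing on z = 0). A flat backrest 32 mm thick, 497 mm tall, spans the full seat width and rises from the seat top along its +y edge, rear face flush with the rear of the seat.


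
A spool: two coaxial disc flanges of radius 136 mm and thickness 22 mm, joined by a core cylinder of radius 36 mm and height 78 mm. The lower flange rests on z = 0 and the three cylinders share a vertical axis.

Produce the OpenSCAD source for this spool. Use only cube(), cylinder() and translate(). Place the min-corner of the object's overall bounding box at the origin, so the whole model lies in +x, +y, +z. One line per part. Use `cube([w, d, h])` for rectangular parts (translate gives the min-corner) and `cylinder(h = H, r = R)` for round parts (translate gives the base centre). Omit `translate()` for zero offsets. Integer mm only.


translate([136, 136, 0]) cylinder(h = 22, r = 136);
translate([136, 136, 22]) cylinder(h = 78, r = 36);
translate([136, 136, 100]) cylinder(h = 22, r = 136);


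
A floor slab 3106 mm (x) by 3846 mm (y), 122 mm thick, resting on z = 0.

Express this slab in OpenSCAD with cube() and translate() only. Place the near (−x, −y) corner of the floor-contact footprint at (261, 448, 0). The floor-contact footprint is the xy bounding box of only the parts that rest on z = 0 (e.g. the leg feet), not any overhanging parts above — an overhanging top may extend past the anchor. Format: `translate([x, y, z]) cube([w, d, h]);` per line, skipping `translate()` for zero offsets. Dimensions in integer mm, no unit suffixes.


translate([261, 448, 0]) cube([3106, 3846, 122]);


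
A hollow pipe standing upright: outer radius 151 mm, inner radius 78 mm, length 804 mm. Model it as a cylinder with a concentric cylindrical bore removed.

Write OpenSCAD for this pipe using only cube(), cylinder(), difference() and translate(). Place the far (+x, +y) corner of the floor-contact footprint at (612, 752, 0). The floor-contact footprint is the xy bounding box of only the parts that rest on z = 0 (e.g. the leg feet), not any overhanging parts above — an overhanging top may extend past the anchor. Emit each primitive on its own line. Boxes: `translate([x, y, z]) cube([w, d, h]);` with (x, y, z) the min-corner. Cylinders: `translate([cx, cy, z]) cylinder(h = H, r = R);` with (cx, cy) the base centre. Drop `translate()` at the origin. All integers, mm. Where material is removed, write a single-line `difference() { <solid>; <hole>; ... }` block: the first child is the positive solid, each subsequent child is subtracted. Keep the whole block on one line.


difference() { translate([461, 601, 0]) cylinder(h = 804, r = 151); translate([461, 601, 0]) cylinder(h = 804, r = 78); }


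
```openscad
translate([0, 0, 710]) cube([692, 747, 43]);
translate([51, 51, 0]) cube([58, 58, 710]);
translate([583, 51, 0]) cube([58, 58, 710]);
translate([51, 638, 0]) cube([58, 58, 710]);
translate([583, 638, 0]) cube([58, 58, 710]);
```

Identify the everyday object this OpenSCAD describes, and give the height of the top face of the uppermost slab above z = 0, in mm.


A table. The table height is 753 mm.

A 692×747×43 slab sits at z = 710 on four 58 mm square posts — a table. The top surface is at 710 + 43 = 753 mm.


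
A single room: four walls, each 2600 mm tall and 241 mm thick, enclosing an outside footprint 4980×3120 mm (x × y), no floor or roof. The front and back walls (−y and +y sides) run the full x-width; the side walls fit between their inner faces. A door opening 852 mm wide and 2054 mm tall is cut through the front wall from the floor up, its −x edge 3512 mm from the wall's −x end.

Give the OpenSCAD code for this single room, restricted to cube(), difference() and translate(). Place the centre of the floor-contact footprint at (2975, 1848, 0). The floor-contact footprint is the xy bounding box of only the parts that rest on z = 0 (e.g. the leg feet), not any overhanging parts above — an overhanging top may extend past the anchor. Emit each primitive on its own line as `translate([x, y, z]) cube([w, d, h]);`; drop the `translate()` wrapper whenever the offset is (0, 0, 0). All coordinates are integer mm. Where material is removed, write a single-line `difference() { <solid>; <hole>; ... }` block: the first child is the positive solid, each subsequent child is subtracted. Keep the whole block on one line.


difference() { translate([485, 288, 0]) cube([4980, 241, 2600]); translate([3997, 288, 0]) cube([852, 241, 2054]); }
translate([485, 3167, 0]) cube([4980, 241, 2600]);
translate([485, 529, 0]) cube([241, 2638, 2600]);
translate([5224, 529, 0]) cube([241, 2638, 2600]);


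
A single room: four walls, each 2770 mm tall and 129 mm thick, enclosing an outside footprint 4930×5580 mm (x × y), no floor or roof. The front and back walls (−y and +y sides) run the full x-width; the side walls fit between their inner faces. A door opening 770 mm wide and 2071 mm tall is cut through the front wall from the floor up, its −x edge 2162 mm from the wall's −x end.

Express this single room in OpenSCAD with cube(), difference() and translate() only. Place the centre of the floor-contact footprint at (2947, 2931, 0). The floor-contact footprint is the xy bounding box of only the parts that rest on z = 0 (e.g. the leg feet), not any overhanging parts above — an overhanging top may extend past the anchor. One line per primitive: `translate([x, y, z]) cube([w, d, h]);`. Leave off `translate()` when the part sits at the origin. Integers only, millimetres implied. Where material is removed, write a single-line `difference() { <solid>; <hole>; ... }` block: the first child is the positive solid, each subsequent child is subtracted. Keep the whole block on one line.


difference() { translate([482, 141, 0]) cube([4930, 129, 2770]); translate([2644, 141, 0]) cube([770, 129, 2071]); }
translate([482, 5592, 0]) cube([4930, 129, 2770]);
translate([482, 270, 0]) cube([129, 5322, 2770]);
translate([5283, 270, 0]) cube([129, 5322, 2770]);


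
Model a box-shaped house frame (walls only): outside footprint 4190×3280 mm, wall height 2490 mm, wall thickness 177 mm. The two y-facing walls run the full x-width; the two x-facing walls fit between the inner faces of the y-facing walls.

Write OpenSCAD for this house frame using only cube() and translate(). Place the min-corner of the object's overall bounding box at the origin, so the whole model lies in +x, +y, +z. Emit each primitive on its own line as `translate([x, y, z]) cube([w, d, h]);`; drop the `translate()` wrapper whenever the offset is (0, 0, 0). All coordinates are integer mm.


cube([4190, 177, 2490]);
translate([0, 3103, 0]) cube([4190, 177, 2490]);
translate([0, 177, 0]) cube([177, 2926, 2490]);
translate([4013, 177, 0]) cube([177, 2926, 2490]);


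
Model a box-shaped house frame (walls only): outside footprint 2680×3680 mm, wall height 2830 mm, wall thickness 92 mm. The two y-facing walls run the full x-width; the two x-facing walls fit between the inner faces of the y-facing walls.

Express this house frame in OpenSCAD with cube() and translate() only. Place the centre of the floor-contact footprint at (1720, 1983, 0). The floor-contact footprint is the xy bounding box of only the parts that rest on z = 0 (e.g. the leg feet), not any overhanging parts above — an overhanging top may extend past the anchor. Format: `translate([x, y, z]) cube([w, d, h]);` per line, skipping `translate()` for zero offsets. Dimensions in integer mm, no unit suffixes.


translate([380, 143, 0]) cube([2680, 92, 2830]);
translate([380, 3731, 0]) cube([2680, 92, 2830]);
translate([380, 235, 0]) cube([92, 3496, 2830]);
translate([2968, 235, 0]) cube([92, 3496, 2830]);


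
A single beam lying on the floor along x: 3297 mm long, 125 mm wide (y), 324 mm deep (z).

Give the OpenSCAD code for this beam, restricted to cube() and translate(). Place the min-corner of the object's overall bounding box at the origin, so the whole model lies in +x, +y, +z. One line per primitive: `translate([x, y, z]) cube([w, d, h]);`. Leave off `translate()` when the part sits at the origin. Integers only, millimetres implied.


cube([3297, 125, 324]);


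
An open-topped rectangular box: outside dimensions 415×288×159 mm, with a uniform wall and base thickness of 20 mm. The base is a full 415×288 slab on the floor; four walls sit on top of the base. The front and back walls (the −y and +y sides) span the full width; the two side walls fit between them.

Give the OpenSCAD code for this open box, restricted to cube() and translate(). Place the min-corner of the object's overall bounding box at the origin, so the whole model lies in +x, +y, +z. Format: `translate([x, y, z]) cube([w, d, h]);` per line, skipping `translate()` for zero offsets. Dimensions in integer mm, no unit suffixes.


cube([415, 288, 20]);
translate([0, 0, 20]) cube([415, 20, 139]);
translate([0, 268, 20]) cube([415, 20, 139]);
translate([0, 20, 20]) cube([20, 248, 139]);
translate([395, 20, 20]) cube([20, 248, 139]);


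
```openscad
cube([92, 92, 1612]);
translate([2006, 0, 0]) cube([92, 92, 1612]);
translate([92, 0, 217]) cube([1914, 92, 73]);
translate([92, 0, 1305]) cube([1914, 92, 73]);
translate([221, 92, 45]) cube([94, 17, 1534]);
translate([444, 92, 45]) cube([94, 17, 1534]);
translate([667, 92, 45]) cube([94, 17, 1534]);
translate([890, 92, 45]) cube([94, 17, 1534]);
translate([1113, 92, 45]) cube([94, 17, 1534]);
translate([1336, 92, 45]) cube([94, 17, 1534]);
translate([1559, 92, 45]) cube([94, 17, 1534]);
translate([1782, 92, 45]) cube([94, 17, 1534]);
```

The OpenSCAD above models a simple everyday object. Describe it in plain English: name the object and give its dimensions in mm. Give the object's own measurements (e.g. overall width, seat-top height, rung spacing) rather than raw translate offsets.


A fence section. Two 92×92 mm posts, 1612 mm tall, stand on the floor with a clear span of 1914 mm between their inner faces. Two horizontal rails of 92×73 mm section span the gap between the posts with their undersides at z = 217 mm and z = 1305 mm, flush with the posts' −y face. 8 pickets, each 94 mm wide, 17 mm thick and 1534 mm tall, are fixed to the +y face of the rails with their bottoms at z = 45 mm, spaced across the span with a 129 mm gap after the −x post and between neighbouring pickets, with 130 mm left before the +x post.


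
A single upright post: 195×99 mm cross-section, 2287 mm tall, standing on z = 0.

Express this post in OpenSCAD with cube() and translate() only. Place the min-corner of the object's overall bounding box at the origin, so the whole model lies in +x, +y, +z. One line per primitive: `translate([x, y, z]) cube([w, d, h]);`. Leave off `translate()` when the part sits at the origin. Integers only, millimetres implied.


cube([195, 99, 2287]);


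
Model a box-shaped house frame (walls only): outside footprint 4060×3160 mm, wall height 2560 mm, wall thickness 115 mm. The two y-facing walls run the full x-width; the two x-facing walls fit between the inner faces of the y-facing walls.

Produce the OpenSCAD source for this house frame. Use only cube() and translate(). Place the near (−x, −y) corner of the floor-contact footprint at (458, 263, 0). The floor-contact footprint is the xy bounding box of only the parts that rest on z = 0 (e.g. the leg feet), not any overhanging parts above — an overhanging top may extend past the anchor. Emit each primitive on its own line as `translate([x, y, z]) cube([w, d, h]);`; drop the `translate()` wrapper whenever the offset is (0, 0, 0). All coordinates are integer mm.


translate([458, 263, 0]) cube([4060, 115, 2560]);
translate([458, 3308, 0]) cube([4060, 115, 2560]);
translate([458, 378, 0]) cube([115, 2930, 2560]);
translate([4403, 378, 0]) cube([115, 2930, 2560]);


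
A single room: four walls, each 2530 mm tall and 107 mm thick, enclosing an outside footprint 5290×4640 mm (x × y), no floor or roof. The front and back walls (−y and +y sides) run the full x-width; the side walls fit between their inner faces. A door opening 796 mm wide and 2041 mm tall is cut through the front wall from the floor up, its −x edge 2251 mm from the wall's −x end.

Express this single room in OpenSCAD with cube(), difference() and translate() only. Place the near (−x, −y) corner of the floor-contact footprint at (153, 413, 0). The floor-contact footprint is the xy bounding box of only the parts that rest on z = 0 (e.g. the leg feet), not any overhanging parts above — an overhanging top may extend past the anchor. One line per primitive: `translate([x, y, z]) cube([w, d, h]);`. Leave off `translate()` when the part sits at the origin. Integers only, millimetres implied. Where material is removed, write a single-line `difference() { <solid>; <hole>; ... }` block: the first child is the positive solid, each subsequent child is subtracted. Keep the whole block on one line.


difference() { translate([153, 413, 0]) cube([5290, 107, 2530]); translate([2404, 413, 0]) cube([796, 107, 2041]); }
translate([153, 4946, 0]) cube([5290, 107, 2530]);
translate([153, 520, 0]) cube([107, 4426, 2530]);
translate([5336, 520, 0]) cube([107, 4426, 2530]);


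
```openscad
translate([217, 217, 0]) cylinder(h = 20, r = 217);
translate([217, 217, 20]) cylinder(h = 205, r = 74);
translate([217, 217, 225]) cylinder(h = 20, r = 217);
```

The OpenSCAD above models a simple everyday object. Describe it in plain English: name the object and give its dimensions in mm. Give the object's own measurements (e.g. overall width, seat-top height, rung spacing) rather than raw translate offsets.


A spool: two coaxial disc flanges of radius 217 mm and thickness 20 mm, joined by a core cylinder of radius 74 mm and height 205 mm. The lower flange rests on z = 0 and the three cylinders share a vertical axis.


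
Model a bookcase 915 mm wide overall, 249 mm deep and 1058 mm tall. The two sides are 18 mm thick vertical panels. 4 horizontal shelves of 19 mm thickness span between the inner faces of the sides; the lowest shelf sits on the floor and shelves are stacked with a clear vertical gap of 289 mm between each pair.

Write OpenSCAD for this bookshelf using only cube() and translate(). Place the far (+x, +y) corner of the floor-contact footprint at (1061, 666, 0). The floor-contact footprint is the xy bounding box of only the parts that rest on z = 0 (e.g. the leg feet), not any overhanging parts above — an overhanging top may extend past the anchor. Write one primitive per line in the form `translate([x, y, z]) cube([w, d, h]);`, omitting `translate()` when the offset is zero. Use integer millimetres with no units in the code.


translate([146, 417, 0]) cube([18, 249, 1058]);
translate([1043, 417, 0]) cube([18, 249, 1058]);
translate([164, 417, 0]) cube([879, 249, 19]);
translate([164, 417, 308]) cube([879, 249, 19]);
translate([164, 417, 616]) cube([879, 249, 19]);
translate([164, 417, 924]) cube([879, 249, 19]);


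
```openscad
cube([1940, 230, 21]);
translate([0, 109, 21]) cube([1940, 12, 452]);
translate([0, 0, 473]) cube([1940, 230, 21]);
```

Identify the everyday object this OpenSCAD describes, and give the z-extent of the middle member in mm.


An I-beam. The web height is 452 mm.

Two wide flanges with a thin centred web — an I-beam. Overall 494 mm minus two 21 mm flanges gives a web of 494 − 2·21 = 452 mm.


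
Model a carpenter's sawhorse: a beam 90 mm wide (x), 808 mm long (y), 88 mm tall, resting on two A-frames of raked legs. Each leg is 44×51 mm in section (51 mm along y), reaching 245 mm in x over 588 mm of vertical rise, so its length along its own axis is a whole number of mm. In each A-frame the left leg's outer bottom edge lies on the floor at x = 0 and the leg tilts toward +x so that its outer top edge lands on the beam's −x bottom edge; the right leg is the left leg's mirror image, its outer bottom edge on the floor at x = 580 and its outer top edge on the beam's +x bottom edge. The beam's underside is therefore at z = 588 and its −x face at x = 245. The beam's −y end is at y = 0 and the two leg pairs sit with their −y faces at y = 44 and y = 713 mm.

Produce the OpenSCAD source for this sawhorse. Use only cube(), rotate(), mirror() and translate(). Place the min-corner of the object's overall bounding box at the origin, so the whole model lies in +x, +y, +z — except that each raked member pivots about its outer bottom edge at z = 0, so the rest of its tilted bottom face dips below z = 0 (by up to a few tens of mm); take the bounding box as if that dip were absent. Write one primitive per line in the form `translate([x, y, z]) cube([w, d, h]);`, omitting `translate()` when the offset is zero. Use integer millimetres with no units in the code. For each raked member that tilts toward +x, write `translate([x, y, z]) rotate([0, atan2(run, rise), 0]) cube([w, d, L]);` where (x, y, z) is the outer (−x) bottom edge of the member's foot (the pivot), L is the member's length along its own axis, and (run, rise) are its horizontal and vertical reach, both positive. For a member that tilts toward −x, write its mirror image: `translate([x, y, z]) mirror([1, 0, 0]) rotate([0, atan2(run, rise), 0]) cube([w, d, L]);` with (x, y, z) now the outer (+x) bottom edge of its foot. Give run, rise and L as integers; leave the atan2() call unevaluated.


translate([245, 0, 588]) cube([90, 808, 88]);
translate([0, 44, 0]) rotate([0, atan2(245, 588), 0]) cube([44, 51, 637]);
translate([580, 44, 0]) mirror([1, 0, 0]) rotate([0, atan2(245, 588), 0]) cube([44, 51, 637]);
translate([0, 713, 0]) rotate([0, atan2(245, 588), 0]) cube([44, 51, 637]);
translate([580, 713, 0]) mirror([1, 0, 0]) rotate([0, atan2(245, 588), 0]) cube([44, 51, 637]);


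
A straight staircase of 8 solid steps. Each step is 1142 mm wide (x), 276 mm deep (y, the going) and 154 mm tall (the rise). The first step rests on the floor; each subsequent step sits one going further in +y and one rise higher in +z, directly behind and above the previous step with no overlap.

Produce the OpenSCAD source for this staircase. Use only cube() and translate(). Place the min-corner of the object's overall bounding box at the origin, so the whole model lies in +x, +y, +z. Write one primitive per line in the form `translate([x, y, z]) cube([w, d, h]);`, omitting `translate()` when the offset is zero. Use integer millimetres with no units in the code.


cube([1142, 276, 154]);
translate([0, 276, 154]) cube([1142, 276, 154]);
translate([0, 552, 308]) cube([1142, 276, 154]);
translate([0, 828, 462]) cube([1142, 276, 154]);
translate([0, 1104, 616]) cube([1142, 276, 154]);
translate([0, 1380, 770]) cube([1142, 276, 154]);
translate([0, 1656, 924]) cube([1142, 276, 154]);
translate([0, 1932, 1078]) cube([1142, 276, 154]);


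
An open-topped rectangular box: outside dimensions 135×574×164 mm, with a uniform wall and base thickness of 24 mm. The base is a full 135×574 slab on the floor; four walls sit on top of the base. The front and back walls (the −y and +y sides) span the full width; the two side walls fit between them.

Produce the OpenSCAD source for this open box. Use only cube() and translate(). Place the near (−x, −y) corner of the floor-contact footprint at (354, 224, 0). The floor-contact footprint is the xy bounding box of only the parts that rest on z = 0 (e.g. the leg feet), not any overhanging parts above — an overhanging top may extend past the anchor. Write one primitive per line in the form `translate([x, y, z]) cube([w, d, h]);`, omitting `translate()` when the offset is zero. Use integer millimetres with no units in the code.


translate([354, 224, 0]) cube([135, 574, 24]);
translate([354, 224, 24]) cube([135, 24, 140]);
translate([354, 774, 24]) cube([135, 24, 140]);
translate([354, 248, 24]) cube([24, 526, 140]);
translate([465, 248, 24]) cube([24, 526, 140]);


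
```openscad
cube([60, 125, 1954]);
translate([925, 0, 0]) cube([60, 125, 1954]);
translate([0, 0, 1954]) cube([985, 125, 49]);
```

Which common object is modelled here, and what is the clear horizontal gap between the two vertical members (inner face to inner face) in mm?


A door frame. The clear opening width is 865 mm.

Two 1954 mm tall posts with a header on top — a door frame. The left jamb is 60 mm wide at x = 0; the right jamb starts at x = 925. The clear opening is 925 − 60 = 865 mm.


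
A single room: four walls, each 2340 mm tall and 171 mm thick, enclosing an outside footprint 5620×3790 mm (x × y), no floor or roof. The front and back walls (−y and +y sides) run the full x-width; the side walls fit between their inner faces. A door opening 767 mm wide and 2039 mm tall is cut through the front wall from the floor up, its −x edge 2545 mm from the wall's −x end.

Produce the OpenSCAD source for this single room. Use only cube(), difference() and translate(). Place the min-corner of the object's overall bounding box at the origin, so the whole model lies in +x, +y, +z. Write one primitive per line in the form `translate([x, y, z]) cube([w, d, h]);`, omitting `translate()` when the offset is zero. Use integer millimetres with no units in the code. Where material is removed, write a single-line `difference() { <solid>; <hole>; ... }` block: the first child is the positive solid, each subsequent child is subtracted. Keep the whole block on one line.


difference() { cube([5620, 171, 2340]); translate([2545, 0, 0]) cube([767, 171, 2039]); }
translate([0, 3619, 0]) cube([5620, 171, 2340]);
translate([0, 171, 0]) cube([171, 3448, 2340]);
translate([5449, 171, 0]) cube([171, 3448, 2340]);


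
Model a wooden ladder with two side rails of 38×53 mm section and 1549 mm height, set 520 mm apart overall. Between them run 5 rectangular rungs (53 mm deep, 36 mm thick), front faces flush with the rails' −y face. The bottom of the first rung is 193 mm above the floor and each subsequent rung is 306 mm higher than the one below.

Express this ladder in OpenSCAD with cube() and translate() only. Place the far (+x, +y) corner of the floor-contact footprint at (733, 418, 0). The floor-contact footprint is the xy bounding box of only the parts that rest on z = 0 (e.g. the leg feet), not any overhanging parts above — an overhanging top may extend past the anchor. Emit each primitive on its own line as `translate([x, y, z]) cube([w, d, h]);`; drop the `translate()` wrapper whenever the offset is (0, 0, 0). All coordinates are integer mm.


translate([213, 365, 0]) cube([38, 53, 1549]);
translate([695, 365, 0]) cube([38, 53, 1549]);
translate([251, 365, 193]) cube([444, 53, 36]);
translate([251, 365, 499]) cube([444, 53, 36]);
translate([251, 365, 805]) cube([444, 53, 36]);
translate([251, 365, 1111]) cube([444, 53, 36]);
translate([251, 365, 1417]) cube([444, 53, 36]);


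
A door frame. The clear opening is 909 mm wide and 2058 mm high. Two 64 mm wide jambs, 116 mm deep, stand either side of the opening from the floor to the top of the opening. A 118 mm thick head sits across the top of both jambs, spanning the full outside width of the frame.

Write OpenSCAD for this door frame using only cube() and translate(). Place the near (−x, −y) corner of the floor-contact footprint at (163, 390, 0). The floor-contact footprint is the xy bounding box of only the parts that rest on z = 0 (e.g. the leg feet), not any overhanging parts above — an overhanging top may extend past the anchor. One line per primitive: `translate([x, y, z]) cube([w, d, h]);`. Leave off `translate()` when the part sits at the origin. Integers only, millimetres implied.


translate([163, 390, 0]) cube([64, 116, 2058]);
translate([1136, 390, 0]) cube([64, 116, 2058]);
translate([163, 390, 2058]) cube([1037, 116, 118]);


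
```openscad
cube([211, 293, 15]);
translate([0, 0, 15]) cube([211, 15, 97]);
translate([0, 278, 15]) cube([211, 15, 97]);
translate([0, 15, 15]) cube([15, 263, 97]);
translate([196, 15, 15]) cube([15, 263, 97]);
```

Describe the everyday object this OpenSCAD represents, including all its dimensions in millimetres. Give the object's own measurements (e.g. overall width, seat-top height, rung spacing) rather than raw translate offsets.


An open-topped rectangular box: outside dimensions 211×293×112 mm, with a uniform wall and base thickness of 15 mm. The base is a full 211×293 slab on the floor; four walls sit on top of the base. The front and back walls (the −y and +y sides) span the full width; the two side walls fit between them.


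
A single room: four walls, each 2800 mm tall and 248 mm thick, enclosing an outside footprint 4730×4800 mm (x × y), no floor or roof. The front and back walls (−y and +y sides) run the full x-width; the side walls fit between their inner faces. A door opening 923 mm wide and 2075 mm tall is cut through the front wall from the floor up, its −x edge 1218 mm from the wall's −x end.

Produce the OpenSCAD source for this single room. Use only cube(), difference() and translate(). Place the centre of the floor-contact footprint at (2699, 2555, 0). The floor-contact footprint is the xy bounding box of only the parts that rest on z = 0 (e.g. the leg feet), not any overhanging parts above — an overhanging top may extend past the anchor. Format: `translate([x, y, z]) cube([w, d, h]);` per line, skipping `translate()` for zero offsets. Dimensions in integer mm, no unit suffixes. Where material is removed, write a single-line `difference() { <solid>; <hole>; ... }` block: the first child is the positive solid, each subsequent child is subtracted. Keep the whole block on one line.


difference() { translate([334, 155, 0]) cube([4730, 248, 2800]); translate([1552, 155, 0]) cube([923, 248, 2075]); }
translate([334, 4707, 0]) cube([4730, 248, 2800]);
translate([334, 403, 0]) cube([248, 4304, 2800]);
translate([4816, 403, 0]) cube([248, 4304, 2800]);


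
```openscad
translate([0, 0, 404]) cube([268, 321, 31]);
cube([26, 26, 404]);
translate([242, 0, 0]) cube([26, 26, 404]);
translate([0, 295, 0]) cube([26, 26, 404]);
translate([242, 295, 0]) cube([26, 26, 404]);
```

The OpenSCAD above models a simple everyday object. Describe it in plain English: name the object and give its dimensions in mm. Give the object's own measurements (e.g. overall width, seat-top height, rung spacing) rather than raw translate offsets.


A four-legged stool. The seat is a 268×321×31 mm slab whose top surface is at z = 435 mm; four square legs, each 26×26 mm in cross-section, run from the floor (z = 0) to the underside of the seat, each flush with a corner of the seat.


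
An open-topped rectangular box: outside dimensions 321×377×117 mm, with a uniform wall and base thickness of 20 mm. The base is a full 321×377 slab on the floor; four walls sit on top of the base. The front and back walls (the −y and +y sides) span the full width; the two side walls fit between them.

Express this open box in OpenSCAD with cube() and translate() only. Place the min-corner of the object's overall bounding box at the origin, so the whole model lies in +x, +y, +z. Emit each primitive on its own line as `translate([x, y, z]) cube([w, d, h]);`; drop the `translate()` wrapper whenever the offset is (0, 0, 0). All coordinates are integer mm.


cube([321, 377, 20]);
translate([0, 0, 20]) cube([321, 20, 97]);
translate([0, 357, 20]) cube([321, 20, 97]);
translate([0, 20, 20]) cube([20, 337, 97]);
translate([301, 20, 20]) cube([20, 337, 97]);


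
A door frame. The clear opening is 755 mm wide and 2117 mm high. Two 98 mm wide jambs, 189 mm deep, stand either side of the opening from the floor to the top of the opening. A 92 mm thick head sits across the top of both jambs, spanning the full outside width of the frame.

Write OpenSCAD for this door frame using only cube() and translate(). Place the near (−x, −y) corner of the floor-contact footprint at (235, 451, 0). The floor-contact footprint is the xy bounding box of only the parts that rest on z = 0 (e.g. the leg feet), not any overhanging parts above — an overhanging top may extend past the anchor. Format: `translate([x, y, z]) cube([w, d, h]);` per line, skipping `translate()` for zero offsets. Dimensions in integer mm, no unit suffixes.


translate([235, 451, 0]) cube([98, 189, 2117]);
translate([1088, 451, 0]) cube([98, 189, 2117]);
translate([235, 451, 2117]) cube([951, 189, 92]);


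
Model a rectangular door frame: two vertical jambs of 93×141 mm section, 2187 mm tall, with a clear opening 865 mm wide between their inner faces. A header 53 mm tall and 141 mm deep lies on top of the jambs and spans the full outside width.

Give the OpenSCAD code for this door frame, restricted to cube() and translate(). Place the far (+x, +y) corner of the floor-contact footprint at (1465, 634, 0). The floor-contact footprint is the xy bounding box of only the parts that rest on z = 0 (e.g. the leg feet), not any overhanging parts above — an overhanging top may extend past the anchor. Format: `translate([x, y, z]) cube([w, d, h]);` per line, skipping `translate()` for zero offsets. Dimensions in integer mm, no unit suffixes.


translate([414, 493, 0]) cube([93, 141, 2187]);
translate([1372, 493, 0]) cube([93, 141, 2187]);
translate([414, 493, 2187]) cube([1051, 141, 53]);


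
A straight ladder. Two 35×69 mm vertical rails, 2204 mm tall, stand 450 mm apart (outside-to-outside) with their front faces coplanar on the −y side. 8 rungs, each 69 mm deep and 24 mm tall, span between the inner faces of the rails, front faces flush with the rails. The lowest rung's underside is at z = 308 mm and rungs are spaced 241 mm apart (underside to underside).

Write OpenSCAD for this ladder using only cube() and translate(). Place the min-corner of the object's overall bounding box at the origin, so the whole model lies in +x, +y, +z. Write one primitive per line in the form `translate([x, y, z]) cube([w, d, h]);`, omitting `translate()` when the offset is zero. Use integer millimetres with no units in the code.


cube([35, 69, 2204]);
translate([415, 0, 0]) cube([35, 69, 2204]);
translate([35, 0, 308]) cube([380, 69, 24]);
translate([35, 0, 549]) cube([380, 69, 24]);
translate([35, 0, 790]) cube([380, 69, 24]);
translate([35, 0, 1031]) cube([380, 69, 24]);
translate([35, 0, 1272]) cube([380, 69, 24]);
translate([35, 0, 1513]) cube([380, 69, 24]);
translate([35, 0, 1754]) cube([380, 69, 24]);
translate([35, 0, 1995]) cube([380, 69, 24]);


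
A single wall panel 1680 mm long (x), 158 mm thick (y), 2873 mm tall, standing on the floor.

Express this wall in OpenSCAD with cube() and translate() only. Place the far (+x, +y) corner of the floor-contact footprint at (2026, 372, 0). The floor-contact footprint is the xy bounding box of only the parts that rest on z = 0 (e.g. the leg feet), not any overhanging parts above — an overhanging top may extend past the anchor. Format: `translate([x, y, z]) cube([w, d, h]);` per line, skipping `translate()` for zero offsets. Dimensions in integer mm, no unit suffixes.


translate([346, 214, 0]) cube([1680, 158, 2873]);


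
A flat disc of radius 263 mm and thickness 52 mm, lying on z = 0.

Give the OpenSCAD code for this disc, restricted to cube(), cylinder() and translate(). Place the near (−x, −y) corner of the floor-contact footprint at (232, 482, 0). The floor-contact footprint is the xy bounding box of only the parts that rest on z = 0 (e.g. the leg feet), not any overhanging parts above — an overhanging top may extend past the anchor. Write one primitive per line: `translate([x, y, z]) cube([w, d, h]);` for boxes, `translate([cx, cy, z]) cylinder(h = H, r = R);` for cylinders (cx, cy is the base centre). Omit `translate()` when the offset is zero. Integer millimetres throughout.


translate([495, 745, 0]) cylinder(h = 52, r = 263);


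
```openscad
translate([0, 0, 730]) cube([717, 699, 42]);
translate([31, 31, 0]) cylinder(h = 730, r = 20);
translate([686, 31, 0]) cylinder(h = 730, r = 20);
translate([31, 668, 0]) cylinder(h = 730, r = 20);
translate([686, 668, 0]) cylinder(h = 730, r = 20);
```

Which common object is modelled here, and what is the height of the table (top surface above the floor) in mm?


A table. The table height is 772 mm.

A 717×699×42 slab sits at z = 730 on four Ø40 mm round legs — a table. The top surface is at 730 + 42 = 772 mm.


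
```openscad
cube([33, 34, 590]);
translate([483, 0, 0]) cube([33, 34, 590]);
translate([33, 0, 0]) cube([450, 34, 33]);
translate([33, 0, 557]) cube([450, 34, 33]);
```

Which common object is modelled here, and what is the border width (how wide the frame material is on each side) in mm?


A picture frame. The border width is 33 mm.

Four thin pieces enclosing a rectangular opening — a picture frame. The two full-height stiles are 590 mm tall; the top rail sits at z = 557 and is 33 mm tall, so the border above the opening is 590 − 557 = 33 mm, matching the stile x-width.
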